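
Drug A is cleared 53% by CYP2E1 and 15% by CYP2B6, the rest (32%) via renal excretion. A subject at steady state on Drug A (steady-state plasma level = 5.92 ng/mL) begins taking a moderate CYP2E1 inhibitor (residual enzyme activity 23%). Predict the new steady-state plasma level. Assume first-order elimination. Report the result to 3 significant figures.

CYP2E1: 0.53 × 0.23 = 0.1219
CYP2B6: 0.15 (unchanged)
Other: 0.32 (unchanged)
CL_new/CL_old = 0.1219 + 0.15 + 0.32 = 0.5919.
New steady-state plasma level = baseline ÷ relative clearance = 5.92 / 0.5919 = 10.0 ng/mL.

10.0 ng/mL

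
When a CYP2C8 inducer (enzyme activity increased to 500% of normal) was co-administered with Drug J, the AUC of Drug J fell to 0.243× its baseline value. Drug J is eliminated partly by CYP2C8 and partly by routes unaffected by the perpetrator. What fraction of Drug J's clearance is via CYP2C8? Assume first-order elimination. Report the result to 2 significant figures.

0.78

Call the CYP2C8 fraction fm. After the interaction, CL_new/CL_old = fm × 5 + (1 − fm).
AUC ratio = 1 / (new CL fraction), so new CL fraction = 1 / 0.243 = 4.115.
fm × 5 + 1 − fm = 4.115  ⇒  fm × (5 − 1) = 3.115  ⇒  fm = 0.78.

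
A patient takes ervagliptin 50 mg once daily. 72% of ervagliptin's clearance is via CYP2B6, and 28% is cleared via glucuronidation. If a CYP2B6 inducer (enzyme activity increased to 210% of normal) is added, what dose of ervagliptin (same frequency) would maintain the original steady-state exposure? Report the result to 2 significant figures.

90 mg

The CYP2B6 pathway (72% of clearance) is boosted to 2.1× activity: 0.72 × 2.1 = 1.512.
The remaining 28% of clearance is unaffected.
CL_new/CL_old = 1.512 + 0.28 = 1.792.
Css,avg = (dose rate)/CL, so holding Css fixed requires dose ∝ CL: 50 × 1.792 = 90 mg.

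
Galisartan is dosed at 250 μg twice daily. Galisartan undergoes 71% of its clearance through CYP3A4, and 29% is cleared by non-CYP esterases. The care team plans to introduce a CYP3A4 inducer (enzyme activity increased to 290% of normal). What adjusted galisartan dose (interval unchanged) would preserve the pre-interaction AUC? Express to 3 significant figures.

587 μg

The CYP3A4 pathway (71% of clearance) rises to 2.9× activity: 0.71 × 2.9 = 2.059.
Non-CYP routes (29%) are unchanged.
New clearance relative to baseline: 2.059 + 0.29 = 2.349.
Css,avg = (dose rate)/CL, so holding Css fixed requires dose ∝ CL: 250 × 2.349 = 587 μg.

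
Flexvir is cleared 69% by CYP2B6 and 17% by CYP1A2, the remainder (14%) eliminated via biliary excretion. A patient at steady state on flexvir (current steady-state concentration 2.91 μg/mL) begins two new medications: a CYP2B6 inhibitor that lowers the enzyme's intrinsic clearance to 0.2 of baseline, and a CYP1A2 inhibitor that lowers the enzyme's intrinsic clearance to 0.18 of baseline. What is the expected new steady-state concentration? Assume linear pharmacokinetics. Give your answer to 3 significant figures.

9.43 μg/mL

The CYP2B6 pathway (69% of clearance) falls to 0.2× activity: 0.69 × 0.2 = 0.138.
The CYP1A2 pathway (17% of clearance) drops to 0.18× activity: 0.17 × 0.18 = 0.0306.
Non-CYP routes (14%) are unchanged.
Relative clearance = 0.138 + 0.0306 + 0.14 = 0.3086.
Dividing the baseline by the relative clearance: 2.91 / 0.3086 = 9.43 μg/mL.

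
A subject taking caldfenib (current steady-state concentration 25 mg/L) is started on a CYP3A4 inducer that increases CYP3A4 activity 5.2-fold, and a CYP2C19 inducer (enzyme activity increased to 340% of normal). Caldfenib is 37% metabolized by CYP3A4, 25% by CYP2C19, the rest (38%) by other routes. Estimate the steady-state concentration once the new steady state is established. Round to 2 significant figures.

7.9 mg/L

CYP3A4: 0.37 × 5.2 = 1.924
CYP2C19: 0.25 × 3.4 = 0.85
Other: 0.38 (unchanged)
Relative clearance = 1.924 + 0.85 + 0.38 = 3.154.
Dividing the baseline by the relative clearance: 25 / 3.154 = 7.9 mg/L.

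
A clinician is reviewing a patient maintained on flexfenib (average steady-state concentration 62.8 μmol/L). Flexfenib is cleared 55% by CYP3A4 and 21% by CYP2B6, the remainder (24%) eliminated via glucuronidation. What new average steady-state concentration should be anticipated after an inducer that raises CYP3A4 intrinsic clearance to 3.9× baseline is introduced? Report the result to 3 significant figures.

24.2 μmol/L

The CYP3A4 pathway (55% of clearance) increases to 3.9× activity: 0.55 × 3.9 = 2.145.
CYP2B6 (21%) and the residual 24% are unaffected.
New clearance relative to baseline: 2.145 + 0.21 + 0.24 = 2.595.
New average steady-state concentration = baseline ÷ relative clearance = 62.8 / 2.595 = 24.2 μmol/L.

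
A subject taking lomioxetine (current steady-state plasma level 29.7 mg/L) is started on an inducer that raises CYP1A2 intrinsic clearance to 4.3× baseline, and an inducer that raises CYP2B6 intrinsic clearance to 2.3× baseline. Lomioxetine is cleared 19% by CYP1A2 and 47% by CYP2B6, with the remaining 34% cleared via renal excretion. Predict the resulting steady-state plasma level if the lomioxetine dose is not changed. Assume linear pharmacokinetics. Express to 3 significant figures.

13.3 mg/L

The CYP1A2 pathway (19% of clearance) rises to 4.3× activity: 0.19 × 4.3 = 0.817.
The CYP2B6 pathway (47% of clearance) rises to 2.3× activity: 0.47 × 2.3 = 1.081.
Non-CYP routes (34%) are unchanged.
Relative clearance = 0.817 + 1.081 + 0.34 = 2.238.
Steady-state plasma level ∝ 1/CL: new value = 29.7 / 2.238 = 13.3 mg/L.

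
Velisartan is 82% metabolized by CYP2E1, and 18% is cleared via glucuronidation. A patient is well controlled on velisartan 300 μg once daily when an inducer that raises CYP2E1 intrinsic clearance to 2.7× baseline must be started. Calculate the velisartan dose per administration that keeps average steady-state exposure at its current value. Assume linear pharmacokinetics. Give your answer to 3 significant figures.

The CYP2E1 pathway (82% of clearance) is boosted to 2.7× activity: 0.82 × 2.7 = 2.214.
The remaining 18% of clearance is unaffected.
New clearance relative to baseline: 2.214 + 0.18 = 2.394.
To maintain the same steady-state level, dose must scale with clearance: new dose = 300 × 2.394 = 718 μg.

718 μg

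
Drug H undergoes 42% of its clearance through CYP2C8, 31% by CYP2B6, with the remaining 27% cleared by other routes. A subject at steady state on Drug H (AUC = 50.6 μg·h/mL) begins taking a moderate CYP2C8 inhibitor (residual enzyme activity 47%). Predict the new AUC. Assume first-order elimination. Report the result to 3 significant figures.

The CYP2C8 pathway (42% of clearance) is reduced to 0.47× activity: 0.42 × 0.47 = 0.1974.
CYP2B6 (31%) and the residual 27% are unaffected.
Relative clearance = 0.1974 + 0.31 + 0.27 = 0.7774.
With dosing unchanged, AUC scales as 1/CL: 50.6 / 0.7774 = 65.1 μg·h/mL.

65.1 μg·h/mL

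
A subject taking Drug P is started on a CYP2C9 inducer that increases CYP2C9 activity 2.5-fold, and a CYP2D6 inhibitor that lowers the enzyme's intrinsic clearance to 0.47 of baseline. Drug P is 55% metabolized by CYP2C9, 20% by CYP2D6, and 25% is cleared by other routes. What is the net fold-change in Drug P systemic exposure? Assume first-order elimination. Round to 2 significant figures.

CYP2C9: 0.55 × 2.5 = 1.375
CYP2D6: 0.2 × 0.47 = 0.094
Other: 0.25 (unchanged)
CL_new/CL_old = 1.375 + 0.094 + 0.25 = 1.719.
Systemic exposure ∝ 1/CL: fold-change = 1 / 1.719 = 0.58.

0.58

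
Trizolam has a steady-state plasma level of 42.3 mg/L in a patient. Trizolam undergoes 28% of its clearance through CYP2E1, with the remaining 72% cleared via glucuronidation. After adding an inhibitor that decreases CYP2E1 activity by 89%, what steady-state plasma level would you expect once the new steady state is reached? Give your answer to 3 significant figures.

The CYP2E1 pathway (28% of clearance) is reduced to 0.11× activity: 0.28 × 0.11 = 0.0308.
The remaining 72% of clearance is unaffected.
Relative clearance = 0.0308 + 0.72 = 0.7508.
New steady-state plasma level = baseline ÷ relative clearance = 42.3 / 0.7508 = 56.3 mg/L.

56.3 mg/L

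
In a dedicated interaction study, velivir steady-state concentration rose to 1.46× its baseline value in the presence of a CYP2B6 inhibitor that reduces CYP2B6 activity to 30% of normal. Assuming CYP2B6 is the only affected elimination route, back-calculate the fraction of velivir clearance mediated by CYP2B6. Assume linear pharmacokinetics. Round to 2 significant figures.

0.45

Let x = fm,CYP2B6. Because steady-state concentration ∝ 1/CL, relative clearance fell to 1/1.46 = 0.6849.
Only the CYP2B6 route changed, so 0.6849 = x·0.3 + (1 − x), giving x = 0.45.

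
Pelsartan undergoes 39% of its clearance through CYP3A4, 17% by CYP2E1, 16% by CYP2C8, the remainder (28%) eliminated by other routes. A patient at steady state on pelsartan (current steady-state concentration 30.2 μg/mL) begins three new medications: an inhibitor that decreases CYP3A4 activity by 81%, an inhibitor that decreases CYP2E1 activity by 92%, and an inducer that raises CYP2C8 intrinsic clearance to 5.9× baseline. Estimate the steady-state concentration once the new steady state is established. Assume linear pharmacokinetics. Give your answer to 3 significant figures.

23.0 μg/mL

The CYP3A4 pathway (39% of clearance) drops to 0.19× activity: 0.39 × 0.19 = 0.0741.
The CYP2E1 pathway (17% of clearance) falls to 0.08× activity: 0.17 × 0.08 = 0.0136.
The CYP2C8 pathway (16% of clearance) rises to 5.9× activity: 0.16 × 5.9 = 0.944.
Non-CYP routes (28%) are unchanged.
Relative clearance = 0.0741 + 0.0136 + 0.944 + 0.28 = 1.3117.
New steady-state concentration = 30.2 / 1.3117 = 23.0 μg/mL (concentration scales inversely with clearance).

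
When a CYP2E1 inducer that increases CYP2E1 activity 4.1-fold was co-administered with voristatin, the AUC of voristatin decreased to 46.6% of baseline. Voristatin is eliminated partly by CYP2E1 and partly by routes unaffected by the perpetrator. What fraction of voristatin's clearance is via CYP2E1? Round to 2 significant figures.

Call the CYP2E1 fraction fm. After the interaction, CL_new/CL_old = fm × 4.1 + (1 − fm).
AUC ratio = 1 / (new CL fraction), so new CL fraction = 1 / 0.466 = 2.146.
fm × 4.1 + 1 − fm = 2.146  ⇒  fm × (4.1 − 1) = 1.146  ⇒  fm = 0.37.

0.37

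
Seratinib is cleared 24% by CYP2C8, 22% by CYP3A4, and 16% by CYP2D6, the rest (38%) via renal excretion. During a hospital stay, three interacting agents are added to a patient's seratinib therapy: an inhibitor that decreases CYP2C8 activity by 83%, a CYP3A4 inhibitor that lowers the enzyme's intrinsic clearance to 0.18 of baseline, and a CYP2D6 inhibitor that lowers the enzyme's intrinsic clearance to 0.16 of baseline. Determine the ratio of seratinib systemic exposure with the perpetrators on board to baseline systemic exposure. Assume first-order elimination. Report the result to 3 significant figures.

The CYP2C8 pathway (24% of clearance) falls to 0.17× activity: 0.24 × 0.17 = 0.0408.
The CYP3A4 pathway (22% of clearance) falls to 0.18× activity: 0.22 × 0.18 = 0.0396.
The CYP2D6 pathway (16% of clearance) is reduced to 0.16× activity: 0.16 × 0.16 = 0.0256.
Non-CYP routes (38%) are unchanged.
CL_new/CL_old = 0.0408 + 0.0396 + 0.0256 + 0.38 = 0.486.
Systemic exposure ∝ 1/CL: fold-change = 1 / 0.486 = 2.06.

2.06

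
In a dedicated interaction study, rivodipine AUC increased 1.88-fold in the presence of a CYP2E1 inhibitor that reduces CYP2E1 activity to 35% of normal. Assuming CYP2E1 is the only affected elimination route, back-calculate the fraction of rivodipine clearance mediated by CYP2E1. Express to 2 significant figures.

0.72

Call the CYP2E1 fraction fm. After the interaction, CL_new/CL_old = fm × 0.35 + (1 − fm).
AUC ratio = 1 / (new CL fraction), so new CL fraction = 1 / 1.88 = 0.5319.
fm × 0.35 + 1 − fm = 0.5319  ⇒  fm × (0.35 − 1) = −0.4681  ⇒  fm = 0.72.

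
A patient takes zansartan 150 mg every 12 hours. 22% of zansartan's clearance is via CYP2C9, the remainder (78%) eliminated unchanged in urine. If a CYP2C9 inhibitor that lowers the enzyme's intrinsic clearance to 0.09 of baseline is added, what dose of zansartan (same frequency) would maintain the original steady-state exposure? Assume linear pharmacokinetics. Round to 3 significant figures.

The CYP2C9 pathway (22% of clearance) is reduced to 0.09× activity: 0.22 × 0.09 = 0.0198.
The remaining 78% of clearance is unaffected.
New clearance relative to baseline: 0.0198 + 0.78 = 0.7998.
Exposure is unchanged when dose changes in proportion to clearance. New dose = 150 mg × 0.7998 = 120 mg.

120 mg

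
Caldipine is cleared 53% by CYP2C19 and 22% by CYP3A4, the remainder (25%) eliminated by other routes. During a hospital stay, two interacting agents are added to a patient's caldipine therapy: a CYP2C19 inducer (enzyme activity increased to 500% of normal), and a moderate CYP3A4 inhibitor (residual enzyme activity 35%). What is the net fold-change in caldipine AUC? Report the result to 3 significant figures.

CYP2C19: 0.53 × 5 = 2.65
CYP3A4: 0.22 × 0.35 = 0.077
Other: 0.25 (unchanged)
New clearance relative to baseline: 2.65 + 0.077 + 0.25 = 2.977.
Net AUC ratio = 1 / 2.977 = 0.336.

0.336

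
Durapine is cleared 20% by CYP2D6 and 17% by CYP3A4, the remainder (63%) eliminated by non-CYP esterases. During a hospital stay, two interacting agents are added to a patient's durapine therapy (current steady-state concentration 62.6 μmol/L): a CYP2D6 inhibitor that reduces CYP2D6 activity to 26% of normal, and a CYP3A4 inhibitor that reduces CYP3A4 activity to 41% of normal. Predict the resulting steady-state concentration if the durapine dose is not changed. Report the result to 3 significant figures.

CYP2D6: 0.2 × 0.26 = 0.052
CYP3A4: 0.17 × 0.41 = 0.0697
Other: 0.63 (unchanged)
Relative clearance = 0.052 + 0.0697 + 0.63 = 0.7517.
Dividing the baseline by the relative clearance: 62.6 / 0.7517 = 83.3 μmol/L.

83.3 μmol/L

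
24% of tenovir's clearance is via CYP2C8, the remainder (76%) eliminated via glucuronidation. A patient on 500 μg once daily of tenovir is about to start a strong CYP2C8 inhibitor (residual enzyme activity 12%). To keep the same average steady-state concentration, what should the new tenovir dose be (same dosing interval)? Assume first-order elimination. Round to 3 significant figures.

394 μg

CYP2C8: 0.24 × 0.12 = 0.0288
Other: 0.76 (unchanged)
CL_new/CL_old = 0.0288 + 0.76 = 0.7888.
To maintain the same steady-state level, dose must scale with clearance: new dose = 500 × 0.7888 = 394 μg.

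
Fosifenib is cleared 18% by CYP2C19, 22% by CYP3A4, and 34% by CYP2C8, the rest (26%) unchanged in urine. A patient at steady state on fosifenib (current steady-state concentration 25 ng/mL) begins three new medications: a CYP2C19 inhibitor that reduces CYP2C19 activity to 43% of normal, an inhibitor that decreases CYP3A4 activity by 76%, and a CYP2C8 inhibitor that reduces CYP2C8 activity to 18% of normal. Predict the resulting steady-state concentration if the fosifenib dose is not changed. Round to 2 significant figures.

CYP2C19: 0.18 × 0.43 = 0.0774
CYP3A4: 0.22 × 0.24 = 0.0528
CYP2C8: 0.34 × 0.18 = 0.0612
Other: 0.26 (unchanged)
CL_new/CL_old = 0.0774 + 0.0528 + 0.0612 + 0.26 = 0.4514.
Steady-state concentration ∝ 1/CL: new value = 25 / 0.4514 = 55 ng/mL.

55 ng/mL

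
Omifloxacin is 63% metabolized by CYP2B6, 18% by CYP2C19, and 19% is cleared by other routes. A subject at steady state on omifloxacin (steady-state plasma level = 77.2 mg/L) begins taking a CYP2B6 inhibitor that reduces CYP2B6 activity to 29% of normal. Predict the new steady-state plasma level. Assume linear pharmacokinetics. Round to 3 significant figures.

CYP2B6: 0.63 × 0.29 = 0.1827
CYP2C19: 0.18 (unchanged)
Other: 0.19 (unchanged)
CL_new/CL_old = 0.1827 + 0.18 + 0.19 = 0.5527.
New steady-state plasma level = baseline ÷ relative clearance = 77.2 / 0.5527 = 140 mg/L.

140 mg/L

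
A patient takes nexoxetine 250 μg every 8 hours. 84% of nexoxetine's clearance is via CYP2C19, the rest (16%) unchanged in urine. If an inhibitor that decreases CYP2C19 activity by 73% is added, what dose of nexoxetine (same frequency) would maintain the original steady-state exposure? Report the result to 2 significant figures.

CYP2C19: 0.84 × 0.27 = 0.2268
Other: 0.16 (unchanged)
CL_new/CL_old = 0.2268 + 0.16 = 0.3868.
To maintain the same steady-state level, dose must scale with clearance: new dose = 250 × 0.3868 = 97 μg.

97 μg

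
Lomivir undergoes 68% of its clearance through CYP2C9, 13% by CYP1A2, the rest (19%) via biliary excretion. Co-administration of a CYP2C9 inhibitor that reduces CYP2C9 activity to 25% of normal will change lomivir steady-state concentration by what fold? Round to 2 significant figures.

CYP2C9: 0.68 × 0.25 = 0.17
CYP1A2: 0.13 (unchanged)
Other: 0.19 (unchanged)
Relative clearance = 0.17 + 0.13 + 0.19 = 0.49.
Since steady-state concentration ∝ 1/CL, the ratio is 1 / 0.49 = 2.0.

2.0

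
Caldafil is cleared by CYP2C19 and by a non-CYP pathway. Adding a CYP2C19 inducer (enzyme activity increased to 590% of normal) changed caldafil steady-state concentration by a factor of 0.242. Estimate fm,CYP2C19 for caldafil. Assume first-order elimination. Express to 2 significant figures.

0.64

Write x for the fraction cleared via CYP2C19. The observed steady-state concentration change means clearance rose to 1/0.242 = 4.132 of baseline.
Setting x·5.9 + (1 − x) = 4.132 and solving: x = (4.132 − 1)/(5.9 − 1) = 0.64.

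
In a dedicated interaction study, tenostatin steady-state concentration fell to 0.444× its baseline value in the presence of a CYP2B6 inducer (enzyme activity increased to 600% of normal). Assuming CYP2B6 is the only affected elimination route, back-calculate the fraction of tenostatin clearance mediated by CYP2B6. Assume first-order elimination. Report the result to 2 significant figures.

Let x = fm,CYP2B6. Because steady-state concentration ∝ 1/CL, relative clearance rose to 1/0.444 = 2.252.
Only the CYP2B6 route changed, so 2.252 = x·6 + (1 − x), giving x = 0.25.

0.25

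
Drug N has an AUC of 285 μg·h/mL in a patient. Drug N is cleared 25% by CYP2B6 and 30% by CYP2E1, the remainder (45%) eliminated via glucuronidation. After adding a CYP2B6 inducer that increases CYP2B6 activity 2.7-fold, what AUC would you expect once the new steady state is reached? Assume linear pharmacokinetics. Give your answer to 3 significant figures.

The CYP2B6 pathway (25% of clearance) is boosted to 2.7× activity: 0.25 × 2.7 = 0.675.
CYP2E1 (30%) and the residual 45% are unaffected.
New clearance relative to baseline: 0.675 + 0.3 + 0.45 = 1.425.
New AUC = baseline ÷ relative clearance = 285 / 1.425 = 200 μg·h/mL.

200 μg·h/mL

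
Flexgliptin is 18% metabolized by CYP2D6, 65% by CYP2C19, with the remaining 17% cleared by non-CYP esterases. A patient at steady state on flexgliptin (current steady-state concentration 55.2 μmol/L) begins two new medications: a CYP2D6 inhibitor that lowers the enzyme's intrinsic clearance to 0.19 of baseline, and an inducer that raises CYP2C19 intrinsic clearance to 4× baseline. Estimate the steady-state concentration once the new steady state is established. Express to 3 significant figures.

19.7 μmol/L

CYP2D6: 0.18 × 0.19 = 0.0342
CYP2C19: 0.65 × 4 = 2.6
Other: 0.17 (unchanged)
CL_new/CL_old = 0.0342 + 2.6 + 0.17 = 2.8042.
Steady-state concentration ∝ 1/CL: new value = 55.2 / 2.8042 = 19.7 μmol/L.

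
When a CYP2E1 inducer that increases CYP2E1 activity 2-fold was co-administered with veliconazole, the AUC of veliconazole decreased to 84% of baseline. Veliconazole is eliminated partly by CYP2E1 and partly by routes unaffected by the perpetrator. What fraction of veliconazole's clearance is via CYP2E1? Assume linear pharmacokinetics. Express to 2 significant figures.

Write x for the fraction cleared via CYP2E1. The observed AUC change means clearance rose to 1/0.840 = 1.19 of baseline.
Only the CYP2E1 route changed, so 1.19 = x·2 + (1 − x), giving x = 0.19.

0.19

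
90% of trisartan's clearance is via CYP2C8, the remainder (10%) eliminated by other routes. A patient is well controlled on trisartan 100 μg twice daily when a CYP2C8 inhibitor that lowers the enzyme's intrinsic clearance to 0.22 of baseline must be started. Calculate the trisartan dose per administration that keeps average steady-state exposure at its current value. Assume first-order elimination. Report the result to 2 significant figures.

CYP2C8: 0.9 × 0.22 = 0.198
Other: 0.1 (unchanged)
CL_new/CL_old = 0.198 + 0.1 = 0.298.
Css,avg = (dose rate)/CL, so holding Css fixed requires dose ∝ CL: 100 × 0.298 = 30 μg.

30 μg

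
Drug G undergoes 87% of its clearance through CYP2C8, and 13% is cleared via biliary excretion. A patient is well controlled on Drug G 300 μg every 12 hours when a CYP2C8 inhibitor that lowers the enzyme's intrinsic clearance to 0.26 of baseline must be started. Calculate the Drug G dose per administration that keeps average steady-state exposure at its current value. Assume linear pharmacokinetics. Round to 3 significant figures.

The CYP2C8 pathway (87% of clearance) drops to 0.26× activity: 0.87 × 0.26 = 0.2262.
The remaining 13% of clearance is unaffected.
CL_new/CL_old = 0.2262 + 0.13 = 0.3562.
To maintain the same steady-state level, dose must scale with clearance: new dose = 300 × 0.3562 = 107 μg.

107 μg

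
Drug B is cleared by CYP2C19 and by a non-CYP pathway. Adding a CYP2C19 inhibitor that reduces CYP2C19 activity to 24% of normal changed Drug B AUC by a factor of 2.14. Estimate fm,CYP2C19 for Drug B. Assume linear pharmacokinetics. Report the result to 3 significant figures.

Let fm be the CYP2C19 fraction. New clearance relative to baseline = fm × 0.24 + (1 − fm).
AUC ratio = 1 / (new CL fraction), so new CL fraction = 1 / 2.14 = 0.4673.
fm × 0.24 + 1 − fm = 0.4673  ⇒  fm × (0.24 − 1) = −0.5327  ⇒  fm = 0.701.

0.701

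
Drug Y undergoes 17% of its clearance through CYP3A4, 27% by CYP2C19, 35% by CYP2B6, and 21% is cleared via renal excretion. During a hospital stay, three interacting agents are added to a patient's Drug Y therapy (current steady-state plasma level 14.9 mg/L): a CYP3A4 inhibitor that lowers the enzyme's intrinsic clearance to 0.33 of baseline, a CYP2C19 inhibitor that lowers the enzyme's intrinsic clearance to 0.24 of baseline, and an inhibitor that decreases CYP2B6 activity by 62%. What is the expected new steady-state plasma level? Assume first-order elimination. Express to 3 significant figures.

The CYP3A4 pathway (17% of clearance) falls to 0.33× activity: 0.17 × 0.33 = 0.0561.
The CYP2C19 pathway (27% of clearance) drops to 0.24× activity: 0.27 × 0.24 = 0.0648.
The CYP2B6 pathway (35% of clearance) is reduced to 0.38× activity: 0.35 × 0.38 = 0.133.
The remaining 21% of clearance is unaffected.
New clearance relative to baseline: 0.0561 + 0.0648 + 0.133 + 0.21 = 0.4639.
Steady-state plasma level ∝ 1/CL: new value = 14.9 / 0.4639 = 32.1 mg/L.

32.1 mg/L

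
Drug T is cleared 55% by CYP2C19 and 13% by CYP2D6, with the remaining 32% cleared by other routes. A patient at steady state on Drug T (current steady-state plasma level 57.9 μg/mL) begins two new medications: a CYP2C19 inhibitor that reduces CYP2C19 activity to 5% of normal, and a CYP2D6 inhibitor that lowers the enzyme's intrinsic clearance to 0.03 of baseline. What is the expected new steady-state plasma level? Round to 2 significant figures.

1.6 × 10² μg/mL

CYP2C19: 0.55 × 0.05 = 0.0275
CYP2D6: 0.13 × 0.03 = 0.0039
Other: 0.32 (unchanged)
New clearance relative to baseline: 0.0275 + 0.0039 + 0.32 = 0.3514.
Dividing the baseline by the relative clearance: 57.9 / 0.3514 = 1.6 × 10² μg/mL.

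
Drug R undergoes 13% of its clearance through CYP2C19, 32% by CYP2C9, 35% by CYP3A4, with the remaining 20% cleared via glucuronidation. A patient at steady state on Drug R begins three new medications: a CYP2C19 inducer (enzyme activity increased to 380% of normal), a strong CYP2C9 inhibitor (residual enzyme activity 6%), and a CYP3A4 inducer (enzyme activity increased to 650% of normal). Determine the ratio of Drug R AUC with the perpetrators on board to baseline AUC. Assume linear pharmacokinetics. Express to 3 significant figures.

0.335

CYP2C19: 0.13 × 3.8 = 0.494
CYP2C9: 0.32 × 0.06 = 0.0192
CYP3A4: 0.35 × 6.5 = 2.275
Other: 0.2 (unchanged)
CL_new/CL_old = 0.494 + 0.0192 + 2.275 + 0.2 = 2.9882.
Because AUC varies inversely with clearance, the combined effect is 1 / 2.9882 = 0.335.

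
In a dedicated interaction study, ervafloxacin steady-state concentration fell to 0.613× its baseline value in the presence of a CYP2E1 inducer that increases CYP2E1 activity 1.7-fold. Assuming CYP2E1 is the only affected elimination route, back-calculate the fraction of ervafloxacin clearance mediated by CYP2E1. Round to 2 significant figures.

Let fm be the CYP2E1 fraction. New clearance relative to baseline = fm × 1.7 + (1 − fm).
Steady-state concentration ratio = 1 / (new CL fraction), so new CL fraction = 1 / 0.613 = 1.631.
fm × 1.7 + 1 − fm = 1.631  ⇒  fm × (1.7 − 1) = 0.6313  ⇒  fm = 0.90.

0.90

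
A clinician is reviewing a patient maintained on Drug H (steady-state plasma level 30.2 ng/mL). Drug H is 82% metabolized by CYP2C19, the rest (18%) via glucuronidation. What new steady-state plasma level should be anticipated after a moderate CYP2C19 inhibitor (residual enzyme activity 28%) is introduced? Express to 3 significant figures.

The CYP2C19 pathway (82% of clearance) drops to 0.28× activity: 0.82 × 0.28 = 0.2296.
The remaining 18% of clearance is unaffected.
CL_new/CL_old = 0.2296 + 0.18 = 0.4096.
With dosing unchanged, steady-state plasma level scales as 1/CL: 30.2 / 0.4096 = 73.7 ng/mL.

73.7 ng/mL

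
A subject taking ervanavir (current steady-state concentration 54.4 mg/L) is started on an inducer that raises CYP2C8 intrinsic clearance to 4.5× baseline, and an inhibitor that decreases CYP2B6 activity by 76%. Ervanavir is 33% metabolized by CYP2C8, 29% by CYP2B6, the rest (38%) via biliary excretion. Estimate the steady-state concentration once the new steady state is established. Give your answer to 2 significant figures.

The CYP2C8 pathway (33% of clearance) increases to 4.5× activity: 0.33 × 4.5 = 1.485.
The CYP2B6 pathway (29% of clearance) is reduced to 0.24× activity: 0.29 × 0.24 = 0.0696.
The remaining 38% of clearance is unaffected.
New clearance relative to baseline: 1.485 + 0.0696 + 0.38 = 1.9346.
New steady-state concentration = 54.4 / 1.9346 = 28 mg/L (concentration scales inversely with clearance).

28 mg/L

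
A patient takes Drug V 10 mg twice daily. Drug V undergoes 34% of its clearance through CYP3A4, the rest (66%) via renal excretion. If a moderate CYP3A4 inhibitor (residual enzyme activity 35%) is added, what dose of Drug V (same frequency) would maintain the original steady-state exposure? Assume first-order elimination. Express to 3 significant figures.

CYP3A4: 0.34 × 0.35 = 0.119
Other: 0.66 (unchanged)
New clearance relative to baseline: 0.119 + 0.66 = 0.779.
To maintain the same steady-state level, dose must scale with clearance: new dose = 10 × 0.779 = 7.79 mg.

7.79 mg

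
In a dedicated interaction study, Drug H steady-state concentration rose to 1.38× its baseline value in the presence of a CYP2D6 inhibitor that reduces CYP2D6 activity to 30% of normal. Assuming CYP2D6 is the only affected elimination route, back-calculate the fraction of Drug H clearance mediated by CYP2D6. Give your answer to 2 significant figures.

0.39

CL'/CL = 1 / 1.38 = 0.7246
0.3·fm + (1 − fm) = 0.7246
fm = (0.7246 − 1) / (0.3 − 1) = 0.39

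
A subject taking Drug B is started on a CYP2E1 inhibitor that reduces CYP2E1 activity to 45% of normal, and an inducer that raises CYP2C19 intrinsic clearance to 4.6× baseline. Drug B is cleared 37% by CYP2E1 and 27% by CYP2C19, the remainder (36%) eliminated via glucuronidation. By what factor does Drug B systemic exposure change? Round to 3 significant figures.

0.565

CYP2E1: 0.37 × 0.45 = 0.1665
CYP2C19: 0.27 × 4.6 = 1.242
Other: 0.36 (unchanged)
CL_new/CL_old = 0.1665 + 1.242 + 0.36 = 1.7685.
Because systemic exposure varies inversely with clearance, the combined effect is 1 / 1.7685 = 0.565.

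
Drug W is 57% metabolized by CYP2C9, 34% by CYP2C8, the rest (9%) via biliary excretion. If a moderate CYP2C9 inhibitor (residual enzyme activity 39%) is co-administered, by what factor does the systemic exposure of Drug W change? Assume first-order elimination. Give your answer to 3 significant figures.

CYP2C9: 0.57 × 0.39 = 0.2223
CYP2C8: 0.34 (unchanged)
Other: 0.09 (unchanged)
CL_new/CL_old = 0.2223 + 0.34 + 0.09 = 0.6523.
Since systemic exposure ∝ 1/CL, the ratio is 1 / 0.6523 = 1.53.

1.53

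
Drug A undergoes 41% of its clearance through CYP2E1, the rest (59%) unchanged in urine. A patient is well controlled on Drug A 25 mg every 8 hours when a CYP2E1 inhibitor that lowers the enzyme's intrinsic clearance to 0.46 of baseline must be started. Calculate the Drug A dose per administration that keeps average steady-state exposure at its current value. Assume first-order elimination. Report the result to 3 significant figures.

The CYP2E1 pathway (41% of clearance) is reduced to 0.46× activity: 0.41 × 0.46 = 0.1886.
Non-CYP routes (59%) are unchanged.
New clearance relative to baseline: 0.1886 + 0.59 = 0.7786.
Exposure is unchanged when dose changes in proportion to clearance. New dose = 25 mg × 0.7786 = 19.5 mg.

19.5 mg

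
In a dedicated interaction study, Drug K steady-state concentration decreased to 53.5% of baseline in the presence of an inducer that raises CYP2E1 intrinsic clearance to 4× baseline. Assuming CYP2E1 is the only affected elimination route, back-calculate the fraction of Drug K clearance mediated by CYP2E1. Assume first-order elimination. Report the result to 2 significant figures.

Let x = fm,CYP2E1. Because steady-state concentration ∝ 1/CL, relative clearance rose to 1/0.535 = 1.869.
Only the CYP2E1 route changed, so 1.869 = x·4 + (1 − x), giving x = 0.29.

0.29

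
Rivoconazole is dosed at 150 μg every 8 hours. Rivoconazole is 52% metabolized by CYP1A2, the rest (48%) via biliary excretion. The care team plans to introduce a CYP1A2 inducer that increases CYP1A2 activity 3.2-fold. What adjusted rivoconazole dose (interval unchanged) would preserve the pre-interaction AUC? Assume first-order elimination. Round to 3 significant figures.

The CYP1A2 pathway (52% of clearance) increases to 3.2× activity: 0.52 × 3.2 = 1.664.
The remaining 48% of clearance is unaffected.
CL_new/CL_old = 1.664 + 0.48 = 2.144.
Exposure is unchanged when dose changes in proportion to clearance. New dose = 150 μg × 2.144 = 322 μg.

322 μg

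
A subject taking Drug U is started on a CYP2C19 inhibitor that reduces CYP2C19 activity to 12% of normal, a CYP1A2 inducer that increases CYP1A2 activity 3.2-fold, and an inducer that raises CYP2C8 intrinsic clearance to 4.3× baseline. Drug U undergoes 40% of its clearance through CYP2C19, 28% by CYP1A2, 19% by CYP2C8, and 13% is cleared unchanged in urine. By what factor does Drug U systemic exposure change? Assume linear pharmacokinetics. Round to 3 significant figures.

CYP2C19: 0.4 × 0.12 = 0.048
CYP1A2: 0.28 × 3.2 = 0.896
CYP2C8: 0.19 × 4.3 = 0.817
Other: 0.13 (unchanged)
Relative clearance = 0.048 + 0.896 + 0.817 + 0.13 = 1.891.
Systemic exposure ∝ 1/CL: fold-change = 1 / 1.891 = 0.529.

0.529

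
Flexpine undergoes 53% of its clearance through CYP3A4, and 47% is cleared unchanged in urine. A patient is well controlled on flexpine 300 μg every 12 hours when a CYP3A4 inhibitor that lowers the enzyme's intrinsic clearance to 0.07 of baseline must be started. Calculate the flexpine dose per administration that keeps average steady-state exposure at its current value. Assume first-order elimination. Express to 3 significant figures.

152 μg

The CYP3A4 pathway (53% of clearance) drops to 0.07× activity: 0.53 × 0.07 = 0.0371.
Non-CYP routes (47%) are unchanged.
New clearance relative to baseline: 0.0371 + 0.47 = 0.5071.
To maintain the same steady-state level, dose must scale with clearance: new dose = 300 × 0.5071 = 152 μg.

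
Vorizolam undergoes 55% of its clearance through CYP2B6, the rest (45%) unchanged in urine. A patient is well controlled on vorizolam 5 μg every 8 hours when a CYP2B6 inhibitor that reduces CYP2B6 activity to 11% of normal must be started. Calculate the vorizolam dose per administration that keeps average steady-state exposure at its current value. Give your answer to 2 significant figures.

2.6 μg

CYP2B6: 0.55 × 0.11 = 0.0605
Other: 0.45 (unchanged)
Relative clearance = 0.0605 + 0.45 = 0.5105.
To maintain the same steady-state level, dose must scale with clearance: new dose = 5 × 0.5105 = 2.6 μg.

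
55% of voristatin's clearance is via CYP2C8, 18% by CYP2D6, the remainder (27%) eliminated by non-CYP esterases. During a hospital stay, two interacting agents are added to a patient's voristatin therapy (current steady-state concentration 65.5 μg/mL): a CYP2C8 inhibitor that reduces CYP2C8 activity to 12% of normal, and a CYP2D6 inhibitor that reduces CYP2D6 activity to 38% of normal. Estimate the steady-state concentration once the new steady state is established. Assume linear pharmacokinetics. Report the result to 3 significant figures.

The CYP2C8 pathway (55% of clearance) falls to 0.12× activity: 0.55 × 0.12 = 0.066.
The CYP2D6 pathway (18% of clearance) is reduced to 0.38× activity: 0.18 × 0.38 = 0.0684.
The remaining 27% of clearance is unaffected.
Relative clearance = 0.066 + 0.0684 + 0.27 = 0.4044.
New steady-state concentration = 65.5 / 0.4044 = 162 μg/mL (concentration scales inversely with clearance).

162 μg/mL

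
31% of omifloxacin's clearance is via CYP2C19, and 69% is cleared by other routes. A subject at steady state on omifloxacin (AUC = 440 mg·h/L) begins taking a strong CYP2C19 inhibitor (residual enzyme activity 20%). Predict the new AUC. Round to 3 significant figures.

The CYP2C19 pathway (31% of clearance) falls to 0.2× activity: 0.31 × 0.2 = 0.062.
The remaining 69% of clearance is unaffected.
New clearance relative to baseline: 0.062 + 0.69 = 0.752.
New AUC = baseline ÷ relative clearance = 440 / 0.752 = 585 mg·h/L.

585 mg·h/L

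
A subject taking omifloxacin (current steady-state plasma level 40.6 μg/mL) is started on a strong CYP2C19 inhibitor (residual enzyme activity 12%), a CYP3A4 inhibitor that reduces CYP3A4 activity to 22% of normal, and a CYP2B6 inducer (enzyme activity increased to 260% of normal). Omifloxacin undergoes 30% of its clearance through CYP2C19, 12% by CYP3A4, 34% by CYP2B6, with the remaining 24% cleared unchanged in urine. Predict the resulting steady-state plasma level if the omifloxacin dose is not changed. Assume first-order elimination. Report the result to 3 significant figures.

34.2 μg/mL

CYP2C19: 0.3 × 0.12 = 0.036
CYP3A4: 0.12 × 0.22 = 0.0264
CYP2B6: 0.34 × 2.6 = 0.884
Other: 0.24 (unchanged)
CL_new/CL_old = 0.036 + 0.0264 + 0.884 + 0.24 = 1.1864.
New steady-state plasma level = 40.6 / 1.1864 = 34.2 μg/mL (concentration scales inversely with clearance).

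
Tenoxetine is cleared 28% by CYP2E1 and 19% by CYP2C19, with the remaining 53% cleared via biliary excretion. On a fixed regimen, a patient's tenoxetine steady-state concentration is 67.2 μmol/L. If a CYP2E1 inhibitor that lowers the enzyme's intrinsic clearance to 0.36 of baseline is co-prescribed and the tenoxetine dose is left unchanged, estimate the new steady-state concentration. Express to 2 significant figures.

The CYP2E1 pathway (28% of clearance) drops to 0.36× activity: 0.28 × 0.36 = 0.1008.
CYP2C19 (19%) and the residual 53% are unaffected.
New clearance relative to baseline: 0.1008 + 0.19 + 0.53 = 0.8208.
Steady-state concentration ∝ 1/CL, so new value = 67.2 / 0.8208 = 82 μmol/L.

82 μmol/L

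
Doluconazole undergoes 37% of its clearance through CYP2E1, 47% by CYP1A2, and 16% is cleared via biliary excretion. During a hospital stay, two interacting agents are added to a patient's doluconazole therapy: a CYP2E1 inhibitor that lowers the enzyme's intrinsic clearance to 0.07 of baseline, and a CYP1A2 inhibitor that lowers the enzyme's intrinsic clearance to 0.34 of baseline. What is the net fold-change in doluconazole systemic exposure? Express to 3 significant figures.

2.89

The CYP2E1 pathway (37% of clearance) drops to 0.07× activity: 0.37 × 0.07 = 0.0259.
The CYP1A2 pathway (47% of clearance) drops to 0.34× activity: 0.47 × 0.34 = 0.1598.
Non-CYP routes (16%) are unchanged.
New clearance relative to baseline: 0.0259 + 0.1598 + 0.16 = 0.3457.
Because systemic exposure varies inversely with clearance, the combined effect is 1 / 0.3457 = 2.89.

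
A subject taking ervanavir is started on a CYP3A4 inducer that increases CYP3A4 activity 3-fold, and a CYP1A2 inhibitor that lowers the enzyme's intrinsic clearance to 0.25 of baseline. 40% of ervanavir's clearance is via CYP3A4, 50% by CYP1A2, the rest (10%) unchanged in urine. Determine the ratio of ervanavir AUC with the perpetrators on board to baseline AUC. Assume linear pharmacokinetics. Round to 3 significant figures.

The CYP3A4 pathway (40% of clearance) rises to 3× activity: 0.4 × 3 = 1.2.
The CYP1A2 pathway (50% of clearance) is reduced to 0.25× activity: 0.5 × 0.25 = 0.125.
Non-CYP routes (10%) are unchanged.
CL_new/CL_old = 1.2 + 0.125 + 0.1 = 1.425.
AUC ∝ 1/CL: fold-change = 1 / 1.425 = 0.702.

0.702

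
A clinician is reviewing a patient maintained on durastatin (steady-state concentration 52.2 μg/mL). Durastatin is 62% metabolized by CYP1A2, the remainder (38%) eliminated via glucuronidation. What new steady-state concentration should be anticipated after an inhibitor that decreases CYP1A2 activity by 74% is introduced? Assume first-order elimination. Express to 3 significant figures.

96.5 μg/mL

The CYP1A2 pathway (62% of clearance) drops to 0.26× activity: 0.62 × 0.26 = 0.1612.
Non-CYP routes (38%) are unchanged.
CL_new/CL_old = 0.1612 + 0.38 = 0.5412.
Steady-state concentration ∝ 1/CL, so new value = 52.2 / 0.5412 = 96.5 μg/mL.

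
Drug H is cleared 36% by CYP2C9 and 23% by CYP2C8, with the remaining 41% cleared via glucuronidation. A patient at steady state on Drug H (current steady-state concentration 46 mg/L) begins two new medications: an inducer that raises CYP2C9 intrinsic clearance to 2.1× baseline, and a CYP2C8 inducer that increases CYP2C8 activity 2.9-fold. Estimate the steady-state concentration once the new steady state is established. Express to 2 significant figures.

25 mg/L

CYP2C9: 0.36 × 2.1 = 0.756
CYP2C8: 0.23 × 2.9 = 0.667
Other: 0.41 (unchanged)
Relative clearance = 0.756 + 0.667 + 0.41 = 1.833.
New steady-state concentration = 46 / 1.833 = 25 mg/L (concentration scales inversely with clearance).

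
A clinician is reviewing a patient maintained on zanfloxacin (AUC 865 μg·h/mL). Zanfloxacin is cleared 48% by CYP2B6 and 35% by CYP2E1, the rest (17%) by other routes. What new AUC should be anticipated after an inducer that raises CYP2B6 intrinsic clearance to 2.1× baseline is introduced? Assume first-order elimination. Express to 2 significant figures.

The CYP2B6 pathway (48% of clearance) increases to 2.1× activity: 0.48 × 2.1 = 1.008.
CYP2E1 (35%) and the residual 17% are unaffected.
Relative clearance = 1.008 + 0.35 + 0.17 = 1.528.
With dosing unchanged, AUC scales as 1/CL: 865 / 1.528 = 5.7 × 10² μg·h/mL.

5.7 × 10² μg·h/mL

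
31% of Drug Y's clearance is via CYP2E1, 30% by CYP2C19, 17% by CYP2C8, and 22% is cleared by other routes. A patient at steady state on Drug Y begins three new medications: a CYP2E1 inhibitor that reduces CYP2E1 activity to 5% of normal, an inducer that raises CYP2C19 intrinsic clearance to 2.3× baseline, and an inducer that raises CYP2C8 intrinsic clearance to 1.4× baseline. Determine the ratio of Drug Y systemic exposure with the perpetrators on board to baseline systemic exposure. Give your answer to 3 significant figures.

The CYP2E1 pathway (31% of clearance) is reduced to 0.05× activity: 0.31 × 0.05 = 0.0155.
The CYP2C19 pathway (30% of clearance) increases to 2.3× activity: 0.3 × 2.3 = 0.69.
The CYP2C8 pathway (17% of clearance) rises to 1.4× activity: 0.17 × 1.4 = 0.238.
The remaining 22% of clearance is unaffected.
CL_new/CL_old = 0.0155 + 0.69 + 0.238 + 0.22 = 1.1635.
Systemic exposure ∝ 1/CL: fold-change = 1 / 1.1635 = 0.859.

0.859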